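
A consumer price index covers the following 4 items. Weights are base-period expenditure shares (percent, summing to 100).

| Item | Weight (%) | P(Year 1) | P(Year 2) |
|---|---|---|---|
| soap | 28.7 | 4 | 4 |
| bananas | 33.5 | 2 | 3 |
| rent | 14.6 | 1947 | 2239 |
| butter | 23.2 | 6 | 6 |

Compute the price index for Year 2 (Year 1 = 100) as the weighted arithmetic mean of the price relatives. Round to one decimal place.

118.9

soap: 28.7 × (4/4) = 28.7 × 1.000000 = 28.7000
bananas: 33.5 × (3/2) = 33.5 × 1.500000 = 50.2500
rent: 14.6 × (2239/1947) = 14.6 × 1.149974 = 16.7896
butter: 23.2 × (6/6) = 23.2 × 1.000000 = 23.2000
Index = Σ wᵢ·(p₁ᵢ/p₀ᵢ) = 28.7000 + 50.2500 + 16.7896 + 23.2000 = 118.9396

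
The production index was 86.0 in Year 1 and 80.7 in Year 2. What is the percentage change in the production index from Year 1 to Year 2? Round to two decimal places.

Change = (80.7 − 86.0) / 86.0 × 100
       = -5.3 / 86.0 × 100 = -6.1628%

-6.16%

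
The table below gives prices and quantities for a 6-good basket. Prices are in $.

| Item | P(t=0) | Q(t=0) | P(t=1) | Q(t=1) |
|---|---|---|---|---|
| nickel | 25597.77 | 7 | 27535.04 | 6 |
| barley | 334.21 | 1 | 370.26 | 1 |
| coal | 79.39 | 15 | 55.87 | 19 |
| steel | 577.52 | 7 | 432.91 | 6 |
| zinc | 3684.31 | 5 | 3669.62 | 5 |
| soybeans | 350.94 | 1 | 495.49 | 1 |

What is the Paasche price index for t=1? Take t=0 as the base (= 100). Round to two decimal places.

Paasche price index uses current-period quantities as weights.
ΣP(t=1)·Q(t=1) = 27535.04×6 + 370.26×1 + 55.87×19 + 432.91×6 + 3669.62×5 + 495.49×1 = 165210.24 + 370.26 + 1061.53 + 2597.46 + 18348.1 + 495.49 = 188083.08
ΣP(t=0)·Q(t=1) = 25597.77×6 + 334.21×1 + 79.39×19 + 577.52×6 + 3684.31×5 + 350.94×1 = 153586.62 + 334.21 + 1508.41 + 3465.12 + 18421.55 + 350.94 = 177666.85
Index = 188083.08 / 177666.85 × 100 = 105.8628

105.86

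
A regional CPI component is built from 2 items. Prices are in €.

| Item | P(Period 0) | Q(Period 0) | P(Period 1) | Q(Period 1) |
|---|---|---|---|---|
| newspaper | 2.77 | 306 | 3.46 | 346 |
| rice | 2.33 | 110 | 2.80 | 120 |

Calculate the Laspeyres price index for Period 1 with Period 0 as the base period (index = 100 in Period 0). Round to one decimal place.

123.8

Laspeyres price index uses base-period quantities as weights.
ΣP(Period 1)·Q(Period 0) = 3.46×306 + 2.80×110 = 1058.76 + 308 = 1366.76
ΣP(Period 0)·Q(Period 0) = 2.77×306 + 2.33×110 = 847.62 + 256.3 = 1103.92
Index = 1366.76 / 1103.92 × 100 = 123.8097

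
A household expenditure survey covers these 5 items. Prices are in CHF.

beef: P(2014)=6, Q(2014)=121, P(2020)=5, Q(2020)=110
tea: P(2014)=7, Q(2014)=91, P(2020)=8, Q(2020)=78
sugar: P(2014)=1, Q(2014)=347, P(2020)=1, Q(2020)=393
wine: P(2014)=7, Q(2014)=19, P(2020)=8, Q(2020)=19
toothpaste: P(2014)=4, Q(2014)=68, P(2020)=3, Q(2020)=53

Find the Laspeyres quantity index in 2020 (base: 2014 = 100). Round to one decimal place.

Laspeyres quantity index uses base-period prices as weights.
ΣP(2014)·Q(2020) = 6×110 + 7×78 + 1×393 + 7×19 + 4×53 = 660 + 546 + 393 + 133 + 212 = 1944
ΣP(2014)·Q(2014) = 6×121 + 7×91 + 1×347 + 7×19 + 4×68 = 726 + 637 + 347 + 133 + 272 = 2115
Index = 1944 / 2115 × 100 = 91.9149

91.9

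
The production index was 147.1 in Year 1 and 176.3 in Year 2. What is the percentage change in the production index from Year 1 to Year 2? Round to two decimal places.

Change = (176.3 − 147.1) / 147.1 × 100
       = 29.2 / 147.1 × 100 = 19.8504%

19.85%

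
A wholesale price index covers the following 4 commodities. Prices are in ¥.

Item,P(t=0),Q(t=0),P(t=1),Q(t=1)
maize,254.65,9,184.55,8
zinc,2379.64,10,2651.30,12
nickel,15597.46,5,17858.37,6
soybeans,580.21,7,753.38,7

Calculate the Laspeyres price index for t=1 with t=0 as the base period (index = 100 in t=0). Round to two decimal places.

113.50

Laspeyres price index uses base-period quantities as weights.
ΣP(t=1)·Q(t=0) = 184.55×9 + 2651.30×10 + 17858.37×5 + 753.38×7 = 1660.95 + 26513 + 89291.85 + 5273.66 = 122739.46
ΣP(t=0)·Q(t=0) = 254.65×9 + 2379.64×10 + 15597.46×5 + 580.21×7 = 2291.85 + 23796.4 + 77987.3 + 4061.47 = 108137.02
Index = 122739.46 / 108137.02 × 100 = 113.5036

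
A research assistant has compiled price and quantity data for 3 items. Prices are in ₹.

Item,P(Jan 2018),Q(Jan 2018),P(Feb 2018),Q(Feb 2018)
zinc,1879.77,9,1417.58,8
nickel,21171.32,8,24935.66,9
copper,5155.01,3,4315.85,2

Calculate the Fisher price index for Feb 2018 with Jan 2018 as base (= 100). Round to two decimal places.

Laspeyres component (base-period weights):
ΣP(Feb 2018)Q(Jan 2018) = 1417.58×9 + 24935.66×8 + 4315.85×3 = 12758.22 + 199485.28 + 12947.55 = 225191.05
ΣP(Jan 2018)Q(Jan 2018) = 1879.77×9 + 21171.32×8 + 5155.01×3 = 16917.93 + 169370.56 + 15465.03 = 201753.52
L = 225191.05 / 201753.52 × 100 = 111.6169
Paasche component (current-period weights):
ΣP(Feb 2018)Q(Feb 2018) = 1417.58×8 + 24935.66×9 + 4315.85×2 = 11340.64 + 224420.94 + 8631.7 = 244393.28
ΣP(Jan 2018)Q(Feb 2018) = 1879.77×8 + 21171.32×9 + 5155.01×2 = 15038.16 + 190541.88 + 10310.02 = 215890.06
P = 244393.28 / 215890.06 × 100 = 113.2027
Fisher = √(L × P) = √(111.6169 × 113.2027) = 112.4070

112.41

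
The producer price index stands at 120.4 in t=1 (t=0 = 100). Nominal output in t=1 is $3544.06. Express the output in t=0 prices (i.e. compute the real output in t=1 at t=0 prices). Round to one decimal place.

Real = Nominal ÷ (Index/100) = 3544.06 ÷ (120.4/100)
     = 3544.06 ÷ 1.204 = 2943.5714

2943.6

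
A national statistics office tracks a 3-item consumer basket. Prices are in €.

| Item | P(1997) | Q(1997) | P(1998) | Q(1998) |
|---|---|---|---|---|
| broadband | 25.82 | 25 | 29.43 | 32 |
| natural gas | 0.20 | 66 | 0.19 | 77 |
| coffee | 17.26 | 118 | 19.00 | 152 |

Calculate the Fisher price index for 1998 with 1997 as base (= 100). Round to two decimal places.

110.94

Laspeyres component (base-period weights):
ΣP(1998)Q(1997) = 29.43×25 + 0.19×66 + 19.00×118 = 735.75 + 12.54 + 2242 = 2990.29
ΣP(1997)Q(1997) = 25.82×25 + 0.20×66 + 17.26×118 = 645.5 + 13.2 + 2036.68 = 2695.38
L = 2990.29 / 2695.38 × 100 = 110.9413
Paasche component (current-period weights):
ΣP(1998)Q(1998) = 29.43×32 + 0.19×77 + 19.00×152 = 941.76 + 14.63 + 2888 = 3844.39
ΣP(1997)Q(1998) = 25.82×32 + 0.20×77 + 17.26×152 = 826.24 + 15.4 + 2623.52 = 3465.16
P = 3844.39 / 3465.16 × 100 = 110.9441
Fisher = √(L × P) = √(110.9413 × 110.9441) = 110.9427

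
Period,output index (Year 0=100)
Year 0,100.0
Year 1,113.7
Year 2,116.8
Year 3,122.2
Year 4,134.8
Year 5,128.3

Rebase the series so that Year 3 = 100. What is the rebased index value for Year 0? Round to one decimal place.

Rebased(Year 0) = 100.0 / 122.2 × 100 = 81.8331

81.8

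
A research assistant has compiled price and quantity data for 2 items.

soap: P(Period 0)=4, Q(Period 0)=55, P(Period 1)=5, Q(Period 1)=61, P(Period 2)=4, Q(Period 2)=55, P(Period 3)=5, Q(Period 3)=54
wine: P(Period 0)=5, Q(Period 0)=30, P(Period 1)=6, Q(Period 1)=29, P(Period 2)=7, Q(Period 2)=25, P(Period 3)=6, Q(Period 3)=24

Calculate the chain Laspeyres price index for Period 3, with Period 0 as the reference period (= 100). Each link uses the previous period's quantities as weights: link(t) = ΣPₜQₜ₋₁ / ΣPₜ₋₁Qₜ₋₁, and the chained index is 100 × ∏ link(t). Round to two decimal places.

123.47

Link Period 0→Period 1:
ΣP(Period 1)Q(Period 0) = 5×55 + 6×30 = 275 + 180 = 455
ΣP(Period 0)Q(Period 0) = 4×55 + 5×30 = 220 + 150 = 370
link = 455/370 = 1.229730
Link Period 1→Period 2:
ΣP(Period 2)Q(Period 1) = 4×61 + 7×29 = 244 + 203 = 447
ΣP(Period 1)Q(Period 1) = 5×61 + 6×29 = 305 + 174 = 479
link = 447/479 = 0.933194
Link Period 2→Period 3:
ΣP(Period 3)Q(Period 2) = 5×55 + 6×25 = 275 + 150 = 425
ΣP(Period 2)Q(Period 2) = 4×55 + 7×25 = 220 + 175 = 395
link = 425/395 = 1.075949
Chained index = 100 × 1.229730 × 0.933194 × 1.075949 = 123.4734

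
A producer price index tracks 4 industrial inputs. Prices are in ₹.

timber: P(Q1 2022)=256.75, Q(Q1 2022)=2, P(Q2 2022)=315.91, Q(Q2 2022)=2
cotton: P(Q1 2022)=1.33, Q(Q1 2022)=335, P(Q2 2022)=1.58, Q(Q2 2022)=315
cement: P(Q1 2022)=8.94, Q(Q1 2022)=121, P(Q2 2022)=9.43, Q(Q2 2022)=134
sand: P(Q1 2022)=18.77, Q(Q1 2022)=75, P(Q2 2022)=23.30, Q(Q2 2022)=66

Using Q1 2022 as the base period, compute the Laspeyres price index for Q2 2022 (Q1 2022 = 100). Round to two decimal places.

Laspeyres price index uses base-period quantities as weights.
ΣP(Q2 2022)·Q(Q1 2022) = 315.91×2 + 1.58×335 + 9.43×121 + 23.30×75 = 631.82 + 529.3 + 1141.03 + 1747.5 = 4049.65
ΣP(Q1 2022)·Q(Q1 2022) = 256.75×2 + 1.33×335 + 8.94×121 + 18.77×75 = 513.5 + 445.55 + 1081.74 + 1407.75 = 3448.54
Index = 4049.65 / 3448.54 × 100 = 117.4309

117.43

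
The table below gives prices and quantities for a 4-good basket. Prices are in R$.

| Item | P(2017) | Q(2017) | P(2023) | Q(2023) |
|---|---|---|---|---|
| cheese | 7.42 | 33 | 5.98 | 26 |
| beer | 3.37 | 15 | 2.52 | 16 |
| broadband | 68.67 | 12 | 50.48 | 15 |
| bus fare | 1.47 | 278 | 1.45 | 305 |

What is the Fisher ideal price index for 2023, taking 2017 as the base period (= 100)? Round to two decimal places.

Laspeyres component (base-period weights):
ΣP(2023)Q(2017) = 5.98×33 + 2.52×15 + 50.48×12 + 1.45×278 = 197.34 + 37.8 + 605.76 + 403.1 = 1244
ΣP(2017)Q(2017) = 7.42×33 + 3.37×15 + 68.67×12 + 1.47×278 = 244.86 + 50.55 + 824.04 + 408.66 = 1528.11
L = 1244 / 1528.11 × 100 = 81.4078
Paasche component (current-period weights):
ΣP(2023)Q(2023) = 5.98×26 + 2.52×16 + 50.48×15 + 1.45×305 = 155.48 + 40.32 + 757.2 + 442.25 = 1395.25
ΣP(2017)Q(2023) = 7.42×26 + 3.37×16 + 68.67×15 + 1.47×305 = 192.92 + 53.92 + 1030.05 + 448.35 = 1725.24
P = 1395.25 / 1725.24 × 100 = 80.8728
Fisher = √(L × P) = √(81.4078 × 80.8728) = 81.1398

81.14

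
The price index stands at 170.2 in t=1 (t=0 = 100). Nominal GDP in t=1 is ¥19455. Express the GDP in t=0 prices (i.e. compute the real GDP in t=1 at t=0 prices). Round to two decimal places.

11430.67

Real = Nominal ÷ (Index/100) = 19455 ÷ (170.2/100)
     = 19455 ÷ 1.702 = 11430.6698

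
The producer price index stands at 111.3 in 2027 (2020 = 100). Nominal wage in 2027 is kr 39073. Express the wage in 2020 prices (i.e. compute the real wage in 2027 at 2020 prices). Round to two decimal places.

Real = Nominal ÷ (Index/100) = 39073 ÷ (111.3/100)
     = 39073 ÷ 1.113 = 35106.0198

35106.02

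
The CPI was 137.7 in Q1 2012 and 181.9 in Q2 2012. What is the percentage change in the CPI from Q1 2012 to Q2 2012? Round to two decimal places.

Change = (181.9 − 137.7) / 137.7 × 100
       = 44.2 / 137.7 × 100 = 32.0988%

32.10%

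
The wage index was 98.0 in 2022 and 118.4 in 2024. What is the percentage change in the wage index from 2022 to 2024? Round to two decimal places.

Change = (118.4 − 98.0) / 98.0 × 100
       = 20.4 / 98.0 × 100 = 20.8163%

20.82%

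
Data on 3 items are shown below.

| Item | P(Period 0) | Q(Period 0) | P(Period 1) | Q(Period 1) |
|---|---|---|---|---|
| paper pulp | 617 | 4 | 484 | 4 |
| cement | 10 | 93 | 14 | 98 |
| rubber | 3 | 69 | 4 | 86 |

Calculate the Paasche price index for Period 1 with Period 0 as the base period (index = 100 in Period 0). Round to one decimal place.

Paasche price index uses current-period quantities as weights.
ΣP(Period 1)·Q(Period 1) = 484×4 + 14×98 + 4×86 = 1936 + 1372 + 344 = 3652
ΣP(Period 0)·Q(Period 1) = 617×4 + 10×98 + 3×86 = 2468 + 980 + 258 = 3706
Index = 3652 / 3706 × 100 = 98.5429

98.5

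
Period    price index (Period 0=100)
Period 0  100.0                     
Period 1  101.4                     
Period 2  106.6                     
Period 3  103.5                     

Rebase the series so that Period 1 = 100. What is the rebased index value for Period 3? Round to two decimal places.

Rebased(Period 3) = 103.5 / 101.4 × 100 = 102.0710

102.07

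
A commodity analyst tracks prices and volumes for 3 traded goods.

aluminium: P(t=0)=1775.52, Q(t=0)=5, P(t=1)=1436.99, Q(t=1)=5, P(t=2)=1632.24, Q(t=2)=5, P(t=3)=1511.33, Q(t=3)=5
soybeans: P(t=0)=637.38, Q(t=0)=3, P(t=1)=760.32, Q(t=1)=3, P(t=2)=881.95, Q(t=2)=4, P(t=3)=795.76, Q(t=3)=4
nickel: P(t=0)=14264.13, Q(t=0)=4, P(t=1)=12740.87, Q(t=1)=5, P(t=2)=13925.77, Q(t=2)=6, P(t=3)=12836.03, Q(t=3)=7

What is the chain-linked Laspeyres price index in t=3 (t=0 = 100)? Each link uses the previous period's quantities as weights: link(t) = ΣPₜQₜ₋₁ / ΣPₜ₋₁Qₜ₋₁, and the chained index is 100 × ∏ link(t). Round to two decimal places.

Link t=0→t=1:
ΣP(t=1)Q(t=0) = 1436.99×5 + 760.32×3 + 12740.87×4 = 7184.95 + 2280.96 + 50963.48 = 60429.39
ΣP(t=0)Q(t=0) = 1775.52×5 + 637.38×3 + 14264.13×4 = 8877.6 + 1912.14 + 57056.52 = 67846.26
link = 60429.39/67846.26 = 0.890681
Link t=1→t=2:
ΣP(t=2)Q(t=1) = 1632.24×5 + 881.95×3 + 13925.77×5 = 8161.2 + 2645.85 + 69628.85 = 80435.9
ΣP(t=1)Q(t=1) = 1436.99×5 + 760.32×3 + 12740.87×5 = 7184.95 + 2280.96 + 63704.35 = 73170.26
link = 80435.9/73170.26 = 1.099298
Link t=2→t=3:
ΣP(t=3)Q(t=2) = 1511.33×5 + 795.76×4 + 12836.03×6 = 7556.65 + 3183.04 + 77016.18 = 87755.87
ΣP(t=2)Q(t=2) = 1632.24×5 + 881.95×4 + 13925.77×6 = 8161.2 + 3527.8 + 83554.62 = 95243.62
link = 87755.87/95243.62 = 0.921383
Chained index = 100 × 0.890681 × 1.099298 × 0.921383 = 90.2148

90.21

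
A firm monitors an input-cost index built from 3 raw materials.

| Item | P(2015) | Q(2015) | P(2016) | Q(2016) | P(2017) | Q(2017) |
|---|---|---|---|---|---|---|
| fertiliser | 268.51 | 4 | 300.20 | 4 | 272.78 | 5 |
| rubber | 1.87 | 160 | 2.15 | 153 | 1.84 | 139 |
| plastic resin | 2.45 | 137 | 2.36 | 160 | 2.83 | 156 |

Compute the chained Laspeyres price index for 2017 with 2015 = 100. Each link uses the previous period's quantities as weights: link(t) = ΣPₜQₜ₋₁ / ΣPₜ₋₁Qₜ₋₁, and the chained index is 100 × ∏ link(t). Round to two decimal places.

Link 2015→2016:
ΣP(2016)Q(2015) = 300.20×4 + 2.15×160 + 2.36×137 = 1200.8 + 344 + 323.32 = 1868.12
ΣP(2015)Q(2015) = 268.51×4 + 1.87×160 + 2.45×137 = 1074.04 + 299.2 + 335.65 = 1708.89
link = 1868.12/1708.89 = 1.093177
Link 2016→2017:
ΣP(2017)Q(2016) = 272.78×4 + 1.84×153 + 2.83×160 = 1091.12 + 281.52 + 452.8 = 1825.44
ΣP(2016)Q(2016) = 300.20×4 + 2.15×153 + 2.36×160 = 1200.8 + 328.95 + 377.6 = 1907.35
link = 1825.44/1907.35 = 0.957056
Chained index = 100 × 1.093177 × 0.957056 = 104.6232

104.62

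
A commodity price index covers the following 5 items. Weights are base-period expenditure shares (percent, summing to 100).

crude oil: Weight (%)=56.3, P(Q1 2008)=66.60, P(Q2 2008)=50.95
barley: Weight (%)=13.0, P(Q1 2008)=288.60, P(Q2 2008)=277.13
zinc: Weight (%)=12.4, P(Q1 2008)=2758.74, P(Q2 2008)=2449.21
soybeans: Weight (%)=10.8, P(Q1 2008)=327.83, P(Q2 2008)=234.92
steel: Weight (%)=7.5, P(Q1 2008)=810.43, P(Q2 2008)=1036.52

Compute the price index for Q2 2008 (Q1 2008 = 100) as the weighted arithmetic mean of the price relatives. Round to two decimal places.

83.89

crude oil: 56.3 × (50.95/66.60) = 56.3 × 0.765015 = 43.0703
barley: 13.0 × (277.13/288.60) = 13.0 × 0.960256 = 12.4833
zinc: 12.4 × (2449.21/2758.74) = 12.4 × 0.887800 = 11.0087
soybeans: 10.8 × (234.92/327.83) = 10.8 × 0.716591 = 7.7392
steel: 7.5 × (1036.52/810.43) = 7.5 × 1.278975 = 9.5923
Index = Σ wᵢ·(p₁ᵢ/p₀ᵢ) = 43.0703 + 12.4833 + 11.0087 + 7.7392 + 9.5923 = 83.8939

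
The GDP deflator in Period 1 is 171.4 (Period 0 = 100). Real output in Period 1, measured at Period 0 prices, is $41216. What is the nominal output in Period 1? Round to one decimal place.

Nominal = Real × (Index/100) = 41216 × (171.4/100)
        = 41216 × 1.714 = 70644.2240

70644.2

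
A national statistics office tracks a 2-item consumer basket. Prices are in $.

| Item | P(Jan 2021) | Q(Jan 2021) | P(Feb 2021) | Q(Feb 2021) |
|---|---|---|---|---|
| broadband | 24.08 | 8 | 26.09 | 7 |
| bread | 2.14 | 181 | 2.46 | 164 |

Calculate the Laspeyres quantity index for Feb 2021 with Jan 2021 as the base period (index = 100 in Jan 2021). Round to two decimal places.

Laspeyres quantity index uses base-period prices as weights.
ΣP(Jan 2021)·Q(Feb 2021) = 24.08×7 + 2.14×164 = 168.56 + 350.96 = 519.52
ΣP(Jan 2021)·Q(Jan 2021) = 24.08×8 + 2.14×181 = 192.64 + 387.34 = 579.98
Index = 519.52 / 579.98 × 100 = 89.5755

89.58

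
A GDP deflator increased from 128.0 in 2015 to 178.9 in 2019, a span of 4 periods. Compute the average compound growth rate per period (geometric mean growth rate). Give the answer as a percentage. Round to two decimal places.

8.73%

Growth factor = (178.9/128.0)^(1/4) = (1.397656)^(1/4) = 1.087302
Growth rate = 1.087302 − 1 = 0.087302 = 8.7302%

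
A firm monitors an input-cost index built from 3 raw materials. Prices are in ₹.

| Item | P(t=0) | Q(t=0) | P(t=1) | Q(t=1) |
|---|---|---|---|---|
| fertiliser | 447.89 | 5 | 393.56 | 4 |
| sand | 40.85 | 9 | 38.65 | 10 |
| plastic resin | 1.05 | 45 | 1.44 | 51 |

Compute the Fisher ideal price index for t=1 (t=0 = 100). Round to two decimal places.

89.97

Laspeyres component (base-period weights):
ΣP(t=1)Q(t=0) = 393.56×5 + 38.65×9 + 1.44×45 = 1967.8 + 347.85 + 64.8 = 2380.45
ΣP(t=0)Q(t=0) = 447.89×5 + 40.85×9 + 1.05×45 = 2239.45 + 367.65 + 47.25 = 2654.35
L = 2380.45 / 2654.35 × 100 = 89.6811
Paasche component (current-period weights):
ΣP(t=1)Q(t=1) = 393.56×4 + 38.65×10 + 1.44×51 = 1574.24 + 386.5 + 73.44 = 2034.18
ΣP(t=0)Q(t=1) = 447.89×4 + 40.85×10 + 1.05×51 = 1791.56 + 408.5 + 53.55 = 2253.61
P = 2034.18 / 2253.61 × 100 = 90.2632
Fisher = √(L × P) = √(89.6811 × 90.2632) = 89.9717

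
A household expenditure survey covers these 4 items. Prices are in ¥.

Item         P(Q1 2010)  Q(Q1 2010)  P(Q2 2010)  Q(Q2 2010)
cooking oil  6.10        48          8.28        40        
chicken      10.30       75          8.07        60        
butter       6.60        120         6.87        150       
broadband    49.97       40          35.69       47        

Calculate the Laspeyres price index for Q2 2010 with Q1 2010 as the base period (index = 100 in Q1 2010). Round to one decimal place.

Laspeyres price index uses base-period quantities as weights.
ΣP(Q2 2010)·Q(Q1 2010) = 8.28×48 + 8.07×75 + 6.87×120 + 35.69×40 = 397.44 + 605.25 + 824.4 + 1427.6 = 3254.69
ΣP(Q1 2010)·Q(Q1 2010) = 6.10×48 + 10.30×75 + 6.60×120 + 49.97×40 = 292.8 + 772.5 + 792 + 1998.8 = 3856.1
Index = 3254.69 / 3856.1 × 100 = 84.4037

84.4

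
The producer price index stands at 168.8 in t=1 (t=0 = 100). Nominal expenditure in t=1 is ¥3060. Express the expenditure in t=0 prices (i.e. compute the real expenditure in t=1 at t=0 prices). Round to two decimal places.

Real = Nominal ÷ (Index/100) = 3060 ÷ (168.8/100)
     = 3060 ÷ 1.688 = 1812.7962

1812.80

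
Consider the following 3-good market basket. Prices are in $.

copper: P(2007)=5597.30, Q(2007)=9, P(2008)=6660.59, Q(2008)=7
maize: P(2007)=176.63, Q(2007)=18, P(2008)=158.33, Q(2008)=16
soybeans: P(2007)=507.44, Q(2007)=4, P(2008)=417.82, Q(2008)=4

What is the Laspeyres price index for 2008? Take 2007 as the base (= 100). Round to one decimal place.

116.0

Laspeyres price index uses base-period quantities as weights.
ΣP(2008)·Q(2007) = 6660.59×9 + 158.33×18 + 417.82×4 = 59945.31 + 2849.94 + 1671.28 = 64466.53
ΣP(2007)·Q(2007) = 5597.30×9 + 176.63×18 + 507.44×4 = 50375.7 + 3179.34 + 2029.76 = 55584.8
Index = 64466.53 / 55584.8 × 100 = 115.9787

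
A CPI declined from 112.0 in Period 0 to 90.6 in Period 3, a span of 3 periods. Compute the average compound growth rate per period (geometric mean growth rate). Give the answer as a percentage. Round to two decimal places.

Growth factor = (90.6/112.0)^(1/3) = (0.808929)^(1/3) = 0.931759
Growth rate = 0.931759 − 1 = -0.068241 = -6.8241%

-6.82%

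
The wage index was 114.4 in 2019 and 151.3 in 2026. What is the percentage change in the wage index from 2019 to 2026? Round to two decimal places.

Change = (151.3 − 114.4) / 114.4 × 100
       = 36.9 / 114.4 × 100 = 32.2552%

32.26%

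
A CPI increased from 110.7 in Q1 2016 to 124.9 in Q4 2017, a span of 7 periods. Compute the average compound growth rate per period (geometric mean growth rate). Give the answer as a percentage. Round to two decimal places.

1.74%

Growth factor = (124.9/110.7)^(1/7) = (1.128275)^(1/7) = 1.017391
Growth rate = 1.017391 − 1 = 0.017391 = 1.7391%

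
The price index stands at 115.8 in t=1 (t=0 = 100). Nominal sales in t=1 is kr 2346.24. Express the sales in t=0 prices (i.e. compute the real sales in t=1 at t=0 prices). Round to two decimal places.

Real = Nominal ÷ (Index/100) = 2346.24 ÷ (115.8/100)
     = 2346.24 ÷ 1.158 = 2026.1140

2026.11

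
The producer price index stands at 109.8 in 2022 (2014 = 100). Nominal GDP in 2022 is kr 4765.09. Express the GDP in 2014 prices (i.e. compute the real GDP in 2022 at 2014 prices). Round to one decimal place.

Real = Nominal ÷ (Index/100) = 4765.09 ÷ (109.8/100)
     = 4765.09 ÷ 1.098 = 4339.7905

4339.8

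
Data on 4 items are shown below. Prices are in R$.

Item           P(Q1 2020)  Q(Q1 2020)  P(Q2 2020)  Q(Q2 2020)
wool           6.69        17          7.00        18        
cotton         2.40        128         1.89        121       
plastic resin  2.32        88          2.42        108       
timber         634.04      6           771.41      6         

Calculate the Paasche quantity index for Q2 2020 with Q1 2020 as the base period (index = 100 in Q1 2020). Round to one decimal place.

Paasche quantity index uses current-period prices as weights.
ΣP(Q2 2020)·Q(Q2 2020) = 7.00×18 + 1.89×121 + 2.42×108 + 771.41×6 = 126 + 228.69 + 261.36 + 4628.46 = 5244.51
ΣP(Q2 2020)·Q(Q1 2020) = 7.00×17 + 1.89×128 + 2.42×88 + 771.41×6 = 119 + 241.92 + 212.96 + 4628.46 = 5202.34
Index = 5244.51 / 5202.34 × 100 = 100.8106

100.8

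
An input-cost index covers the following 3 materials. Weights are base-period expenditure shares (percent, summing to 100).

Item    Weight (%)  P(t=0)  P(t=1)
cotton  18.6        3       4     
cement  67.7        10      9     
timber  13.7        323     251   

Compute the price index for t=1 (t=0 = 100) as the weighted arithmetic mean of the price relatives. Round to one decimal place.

96.4

cotton: 18.6 × (4/3) = 18.6 × 1.333333 = 24.8000
cement: 67.7 × (9/10) = 67.7 × 0.900000 = 60.9300
timber: 13.7 × (251/323) = 13.7 × 0.777090 = 10.6461
Index = Σ wᵢ·(p₁ᵢ/p₀ᵢ) = 24.8000 + 60.9300 + 10.6461 = 96.3761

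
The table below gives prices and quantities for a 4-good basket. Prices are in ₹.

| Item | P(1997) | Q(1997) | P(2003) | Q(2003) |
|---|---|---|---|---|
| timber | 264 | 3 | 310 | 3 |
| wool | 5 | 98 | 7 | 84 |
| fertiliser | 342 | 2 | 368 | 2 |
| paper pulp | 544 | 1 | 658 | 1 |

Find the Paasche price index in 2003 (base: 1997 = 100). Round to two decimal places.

Paasche price index uses current-period quantities as weights.
ΣP(2003)·Q(2003) = 310×3 + 7×84 + 368×2 + 658×1 = 930 + 588 + 736 + 658 = 2912
ΣP(1997)·Q(2003) = 264×3 + 5×84 + 342×2 + 544×1 = 792 + 420 + 684 + 544 = 2440
Index = 2912 / 2440 × 100 = 119.3443

119.34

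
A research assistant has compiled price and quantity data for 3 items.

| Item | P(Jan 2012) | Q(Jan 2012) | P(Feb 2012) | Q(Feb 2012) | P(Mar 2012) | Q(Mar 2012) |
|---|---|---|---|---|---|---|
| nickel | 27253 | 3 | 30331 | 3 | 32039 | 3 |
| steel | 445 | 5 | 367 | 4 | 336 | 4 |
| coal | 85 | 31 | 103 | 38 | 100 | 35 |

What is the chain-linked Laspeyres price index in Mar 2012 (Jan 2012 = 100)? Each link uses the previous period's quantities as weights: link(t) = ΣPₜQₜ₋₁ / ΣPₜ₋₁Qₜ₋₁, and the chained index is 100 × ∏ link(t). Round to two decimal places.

Link Jan 2012→Feb 2012:
ΣP(Feb 2012)Q(Jan 2012) = 30331×3 + 367×5 + 103×31 = 90993 + 1835 + 3193 = 96021
ΣP(Jan 2012)Q(Jan 2012) = 27253×3 + 445×5 + 85×31 = 81759 + 2225 + 2635 = 86619
link = 96021/86619 = 1.108544
Link Feb 2012→Mar 2012:
ΣP(Mar 2012)Q(Feb 2012) = 32039×3 + 336×4 + 100×38 = 96117 + 1344 + 3800 = 101261
ΣP(Feb 2012)Q(Feb 2012) = 30331×3 + 367×4 + 103×38 = 90993 + 1468 + 3914 = 96375
link = 101261/96375 = 1.050698
Chained index = 100 × 1.108544 × 1.050698 = 116.4745

116.47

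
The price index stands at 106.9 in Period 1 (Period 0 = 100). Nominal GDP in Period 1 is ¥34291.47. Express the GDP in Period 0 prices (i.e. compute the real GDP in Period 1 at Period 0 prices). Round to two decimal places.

32078.08

Real = Nominal ÷ (Index/100) = 34291.47 ÷ (106.9/100)
     = 34291.47 ÷ 1.069 = 32078.0823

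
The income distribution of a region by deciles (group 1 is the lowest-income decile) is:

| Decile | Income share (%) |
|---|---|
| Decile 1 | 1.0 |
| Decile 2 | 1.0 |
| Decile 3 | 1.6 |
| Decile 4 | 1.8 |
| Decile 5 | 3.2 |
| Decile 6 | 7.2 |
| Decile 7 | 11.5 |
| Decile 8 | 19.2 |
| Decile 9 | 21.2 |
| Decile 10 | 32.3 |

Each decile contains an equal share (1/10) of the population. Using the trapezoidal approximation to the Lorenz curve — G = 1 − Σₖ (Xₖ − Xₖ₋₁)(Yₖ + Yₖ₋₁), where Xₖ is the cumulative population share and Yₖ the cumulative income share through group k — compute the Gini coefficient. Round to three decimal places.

0.544

Cumulative income shares Yₖ: 0.0100, 0.0200, 0.0360, 0.0540, 0.0860, 0.1580, 0.2730, 0.4650, 0.6770, 1.0000
Σ (Xₖ−Xₖ₋₁)(Yₖ+Yₖ₋₁) = (1/10)(0.0100+0.0000) + (1/10)(0.0200+0.0100) + (1/10)(0.0360+0.0200) + (1/10)(0.0540+0.0360) + (1/10)(0.0860+0.0540) + (1/10)(0.1580+0.0860) + (1/10)(0.2730+0.1580) + (1/10)(0.4650+0.2730) + (1/10)(0.6770+0.4650) + (1/10)(1.0000+0.6770)
  = 0.0010 + 0.0030 + 0.0056 + 0.0090 + 0.0140 + 0.0244 + 0.0431 + 0.0738 + 0.1142 + 0.1677 = 0.4558
G = 1 − 0.4558 = 0.5442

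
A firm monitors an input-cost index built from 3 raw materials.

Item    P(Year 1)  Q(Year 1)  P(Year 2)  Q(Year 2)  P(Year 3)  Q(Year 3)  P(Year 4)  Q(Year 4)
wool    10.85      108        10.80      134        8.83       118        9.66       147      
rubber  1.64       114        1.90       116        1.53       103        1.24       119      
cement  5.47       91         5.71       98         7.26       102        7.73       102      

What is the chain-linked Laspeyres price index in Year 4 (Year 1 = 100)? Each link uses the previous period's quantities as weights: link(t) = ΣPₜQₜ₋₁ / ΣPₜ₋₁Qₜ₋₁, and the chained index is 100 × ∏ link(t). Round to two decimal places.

Link Year 1→Year 2:
ΣP(Year 2)Q(Year 1) = 10.80×108 + 1.90×114 + 5.71×91 = 1166.4 + 216.6 + 519.61 = 1902.61
ΣP(Year 1)Q(Year 1) = 10.85×108 + 1.64×114 + 5.47×91 = 1171.8 + 186.96 + 497.77 = 1856.53
link = 1902.61/1856.53 = 1.024820
Link Year 2→Year 3:
ΣP(Year 3)Q(Year 2) = 8.83×134 + 1.53×116 + 7.26×98 = 1183.22 + 177.48 + 711.48 = 2072.18
ΣP(Year 2)Q(Year 2) = 10.80×134 + 1.90×116 + 5.71×98 = 1447.2 + 220.4 + 559.58 = 2227.18
link = 2072.18/2227.18 = 0.930405
Link Year 3→Year 4:
ΣP(Year 4)Q(Year 3) = 9.66×118 + 1.24×103 + 7.73×102 = 1139.88 + 127.72 + 788.46 = 2056.06
ΣP(Year 3)Q(Year 3) = 8.83×118 + 1.53×103 + 7.26×102 = 1041.94 + 157.59 + 740.52 = 1940.05
link = 2056.06/1940.05 = 1.059797
Chained index = 100 × 1.024820 × 0.930405 × 1.059797 = 101.0515

101.05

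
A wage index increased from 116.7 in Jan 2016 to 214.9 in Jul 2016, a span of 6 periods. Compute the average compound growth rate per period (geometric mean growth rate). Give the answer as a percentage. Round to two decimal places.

Growth factor = (214.9/116.7)^(1/6) = (1.841474)^(1/6) = 1.107119
Growth rate = 1.107119 − 1 = 0.107119 = 10.7119%

10.71%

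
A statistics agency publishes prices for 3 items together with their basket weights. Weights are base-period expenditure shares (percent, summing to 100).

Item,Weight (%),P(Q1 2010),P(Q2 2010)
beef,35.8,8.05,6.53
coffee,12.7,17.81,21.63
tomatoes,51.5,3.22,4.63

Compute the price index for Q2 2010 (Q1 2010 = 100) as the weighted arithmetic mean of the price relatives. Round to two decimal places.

118.52

beef: 35.8 × (6.53/8.05) = 35.8 × 0.811180 = 29.0402
coffee: 12.7 × (21.63/17.81) = 12.7 × 1.214486 = 15.4240
tomatoes: 51.5 × (4.63/3.22) = 51.5 × 1.437888 = 74.0512
Index = Σ wᵢ·(p₁ᵢ/p₀ᵢ) = 29.0402 + 15.4240 + 74.0512 = 118.5155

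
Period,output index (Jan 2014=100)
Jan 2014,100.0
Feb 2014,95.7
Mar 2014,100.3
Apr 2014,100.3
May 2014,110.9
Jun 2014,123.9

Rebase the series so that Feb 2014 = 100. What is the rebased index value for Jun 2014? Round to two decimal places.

129.47

Rebased(Jun 2014) = 123.9 / 95.7 × 100 = 129.4671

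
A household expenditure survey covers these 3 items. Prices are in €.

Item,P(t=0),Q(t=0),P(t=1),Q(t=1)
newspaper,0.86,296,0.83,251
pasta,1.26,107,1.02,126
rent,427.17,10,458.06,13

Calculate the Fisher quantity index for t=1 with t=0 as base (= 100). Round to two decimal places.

127.33

Laspeyres component (base-period weights):
ΣP(t=0)Q(t=1) = 0.86×251 + 1.26×126 + 427.17×13 = 215.86 + 158.76 + 5553.21 = 5927.83
ΣP(t=0)Q(t=0) = 0.86×296 + 1.26×107 + 427.17×10 = 254.56 + 134.82 + 4271.7 = 4661.08
L = 5927.83 / 4661.08 × 100 = 127.1772
Paasche component (current-period weights):
ΣP(t=1)Q(t=1) = 0.83×251 + 1.02×126 + 458.06×13 = 208.33 + 128.52 + 5954.78 = 6291.63
ΣP(t=1)Q(t=0) = 0.83×296 + 1.02×107 + 458.06×10 = 245.68 + 109.14 + 4580.6 = 4935.42
P = 6291.63 / 4935.42 × 100 = 127.4791
Fisher = √(L × P) = √(127.1772 × 127.4791) = 127.3281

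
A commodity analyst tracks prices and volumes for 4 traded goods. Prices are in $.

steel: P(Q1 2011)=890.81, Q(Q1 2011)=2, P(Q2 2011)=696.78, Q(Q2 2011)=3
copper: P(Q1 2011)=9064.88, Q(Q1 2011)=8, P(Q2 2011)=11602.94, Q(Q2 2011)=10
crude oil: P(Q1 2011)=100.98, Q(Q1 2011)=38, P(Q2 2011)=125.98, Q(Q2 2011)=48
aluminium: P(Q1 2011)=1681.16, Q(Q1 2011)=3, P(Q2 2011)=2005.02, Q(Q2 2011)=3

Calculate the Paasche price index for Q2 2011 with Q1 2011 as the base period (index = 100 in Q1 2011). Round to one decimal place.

126.1

Paasche price index uses current-period quantities as weights.
ΣP(Q2 2011)·Q(Q2 2011) = 696.78×3 + 11602.94×10 + 125.98×48 + 2005.02×3 = 2090.34 + 116029.4 + 6047.04 + 6015.06 = 130181.84
ΣP(Q1 2011)·Q(Q2 2011) = 890.81×3 + 9064.88×10 + 100.98×48 + 1681.16×3 = 2672.43 + 90648.8 + 4847.04 + 5043.48 = 103211.75
Index = 130181.84 / 103211.75 × 100 = 126.1308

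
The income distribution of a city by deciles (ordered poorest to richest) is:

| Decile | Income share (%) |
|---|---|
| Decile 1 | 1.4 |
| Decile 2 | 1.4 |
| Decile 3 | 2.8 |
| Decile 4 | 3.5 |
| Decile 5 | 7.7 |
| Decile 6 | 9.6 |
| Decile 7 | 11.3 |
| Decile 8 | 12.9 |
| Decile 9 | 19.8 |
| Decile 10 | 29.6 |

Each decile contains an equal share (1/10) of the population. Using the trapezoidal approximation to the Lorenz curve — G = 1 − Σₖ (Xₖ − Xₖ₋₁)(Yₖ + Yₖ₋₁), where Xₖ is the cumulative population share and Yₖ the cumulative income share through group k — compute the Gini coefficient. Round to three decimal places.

Cumulative income shares Yₖ: 0.0140, 0.0280, 0.0560, 0.0910, 0.1680, 0.2640, 0.3770, 0.5060, 0.7040, 1.0000
Σ (Xₖ−Xₖ₋₁)(Yₖ+Yₖ₋₁) = (1/10)(0.0140+0.0000) + (1/10)(0.0280+0.0140) + (1/10)(0.0560+0.0280) + (1/10)(0.0910+0.0560) + (1/10)(0.1680+0.0910) + (1/10)(0.2640+0.1680) + (1/10)(0.3770+0.2640) + (1/10)(0.5060+0.3770) + (1/10)(0.7040+0.5060) + (1/10)(1.0000+0.7040)
  = 0.0014 + 0.0042 + 0.0084 + 0.0147 + 0.0259 + 0.0432 + 0.0641 + 0.0883 + 0.1210 + 0.1704 = 0.5416
G = 1 − 0.5416 = 0.4584

0.458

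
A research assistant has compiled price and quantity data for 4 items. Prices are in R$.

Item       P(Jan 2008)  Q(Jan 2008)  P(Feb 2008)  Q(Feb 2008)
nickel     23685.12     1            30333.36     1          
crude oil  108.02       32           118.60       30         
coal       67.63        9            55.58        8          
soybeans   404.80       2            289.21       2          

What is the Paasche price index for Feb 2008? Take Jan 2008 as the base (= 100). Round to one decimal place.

123.5

Paasche price index uses current-period quantities as weights.
ΣP(Feb 2008)·Q(Feb 2008) = 30333.36×1 + 118.60×30 + 55.58×8 + 289.21×2 = 30333.36 + 3558 + 444.64 + 578.42 = 34914.42
ΣP(Jan 2008)·Q(Feb 2008) = 23685.12×1 + 108.02×30 + 67.63×8 + 404.80×2 = 23685.12 + 3240.6 + 541.04 + 809.6 = 28276.36
Index = 34914.42 / 28276.36 × 100 = 123.4757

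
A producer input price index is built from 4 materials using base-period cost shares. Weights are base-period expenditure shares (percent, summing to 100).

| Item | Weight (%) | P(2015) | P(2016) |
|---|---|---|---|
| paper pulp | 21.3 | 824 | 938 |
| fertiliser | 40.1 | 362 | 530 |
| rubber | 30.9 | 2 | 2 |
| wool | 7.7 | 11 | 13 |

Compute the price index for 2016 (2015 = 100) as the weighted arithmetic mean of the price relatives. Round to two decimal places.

122.96

paper pulp: 21.3 × (938/824) = 21.3 × 1.138350 = 24.2468
fertiliser: 40.1 × (530/362) = 40.1 × 1.464088 = 58.7099
rubber: 30.9 × (2/2) = 30.9 × 1.000000 = 30.9000
wool: 7.7 × (13/11) = 7.7 × 1.181818 = 9.1000
Index = Σ wᵢ·(p₁ᵢ/p₀ᵢ) = 24.2468 + 58.7099 + 30.9000 + 9.1000 = 122.9568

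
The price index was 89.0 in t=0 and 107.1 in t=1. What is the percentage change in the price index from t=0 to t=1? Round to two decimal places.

20.34%

Change = (107.1 − 89.0) / 89.0 × 100
       = 18.1 / 89.0 × 100 = 20.3371%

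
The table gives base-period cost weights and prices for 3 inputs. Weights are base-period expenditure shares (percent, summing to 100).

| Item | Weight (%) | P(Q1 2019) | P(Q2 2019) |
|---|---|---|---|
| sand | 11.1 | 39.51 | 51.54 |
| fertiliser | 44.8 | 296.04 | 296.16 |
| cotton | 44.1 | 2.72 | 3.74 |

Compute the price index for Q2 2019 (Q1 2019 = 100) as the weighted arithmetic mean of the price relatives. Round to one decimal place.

119.9

sand: 11.1 × (51.54/39.51) = 11.1 × 1.304480 = 14.4797
fertiliser: 44.8 × (296.16/296.04) = 44.8 × 1.000405 = 44.8182
cotton: 44.1 × (3.74/2.72) = 44.1 × 1.375000 = 60.6375
Index = Σ wᵢ·(p₁ᵢ/p₀ᵢ) = 14.4797 + 44.8182 + 60.6375 = 119.9354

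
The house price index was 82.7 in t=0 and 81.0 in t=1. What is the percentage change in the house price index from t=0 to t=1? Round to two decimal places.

Change = (81.0 − 82.7) / 82.7 × 100
       = -1.7 / 82.7 × 100 = -2.0556%

-2.06%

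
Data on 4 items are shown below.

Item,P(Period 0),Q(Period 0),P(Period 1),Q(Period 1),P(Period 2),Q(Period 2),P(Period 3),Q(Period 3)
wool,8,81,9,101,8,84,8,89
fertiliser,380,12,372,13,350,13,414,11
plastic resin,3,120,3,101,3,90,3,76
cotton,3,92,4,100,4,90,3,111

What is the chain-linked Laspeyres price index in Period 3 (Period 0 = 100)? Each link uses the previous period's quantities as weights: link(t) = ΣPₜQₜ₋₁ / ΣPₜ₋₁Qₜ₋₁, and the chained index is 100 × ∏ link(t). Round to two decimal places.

107.31

Link Period 0→Period 1:
ΣP(Period 1)Q(Period 0) = 9×81 + 372×12 + 3×120 + 4×92 = 729 + 4464 + 360 + 368 = 5921
ΣP(Period 0)Q(Period 0) = 8×81 + 380×12 + 3×120 + 3×92 = 648 + 4560 + 360 + 276 = 5844
link = 5921/5844 = 1.013176
Link Period 1→Period 2:
ΣP(Period 2)Q(Period 1) = 8×101 + 350×13 + 3×101 + 4×100 = 808 + 4550 + 303 + 400 = 6061
ΣP(Period 1)Q(Period 1) = 9×101 + 372×13 + 3×101 + 4×100 = 909 + 4836 + 303 + 400 = 6448
link = 6061/6448 = 0.939981
Link Period 2→Period 3:
ΣP(Period 3)Q(Period 2) = 8×84 + 414×13 + 3×90 + 3×90 = 672 + 5382 + 270 + 270 = 6594
ΣP(Period 2)Q(Period 2) = 8×84 + 350×13 + 3×90 + 4×90 = 672 + 4550 + 270 + 360 = 5852
link = 6594/5852 = 1.126794
Chained index = 100 × 1.013176 × 0.939981 × 1.126794 = 107.3121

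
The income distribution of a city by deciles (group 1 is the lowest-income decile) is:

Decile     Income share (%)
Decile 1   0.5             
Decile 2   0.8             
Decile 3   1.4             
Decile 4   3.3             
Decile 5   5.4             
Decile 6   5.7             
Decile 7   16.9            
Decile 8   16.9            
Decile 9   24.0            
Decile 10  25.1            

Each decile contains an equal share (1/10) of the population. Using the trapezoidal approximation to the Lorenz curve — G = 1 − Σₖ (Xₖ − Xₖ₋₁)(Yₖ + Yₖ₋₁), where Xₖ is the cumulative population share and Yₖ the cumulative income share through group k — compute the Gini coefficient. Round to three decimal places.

Cumulative income shares Yₖ: 0.0050, 0.0130, 0.0270, 0.0600, 0.1140, 0.1710, 0.3400, 0.5090, 0.7490, 1.0000
Σ (Xₖ−Xₖ₋₁)(Yₖ+Yₖ₋₁) = (1/10)(0.0050+0.0000) + (1/10)(0.0130+0.0050) + (1/10)(0.0270+0.0130) + (1/10)(0.0600+0.0270) + (1/10)(0.1140+0.0600) + (1/10)(0.1710+0.1140) + (1/10)(0.3400+0.1710) + (1/10)(0.5090+0.3400) + (1/10)(0.7490+0.5090) + (1/10)(1.0000+0.7490)
  = 0.0005 + 0.0018 + 0.0040 + 0.0087 + 0.0174 + 0.0285 + 0.0511 + 0.0849 + 0.1258 + 0.1749 = 0.4976
G = 1 − 0.4976 = 0.5024

0.502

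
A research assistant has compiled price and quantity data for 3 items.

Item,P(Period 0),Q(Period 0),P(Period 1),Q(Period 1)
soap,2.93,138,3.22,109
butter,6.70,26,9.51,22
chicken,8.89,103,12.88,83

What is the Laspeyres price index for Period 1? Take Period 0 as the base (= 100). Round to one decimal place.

Laspeyres price index uses base-period quantities as weights.
ΣP(Period 1)·Q(Period 0) = 3.22×138 + 9.51×26 + 12.88×103 = 444.36 + 247.26 + 1326.64 = 2018.26
ΣP(Period 0)·Q(Period 0) = 2.93×138 + 6.70×26 + 8.89×103 = 404.34 + 174.2 + 915.67 = 1494.21
Index = 2018.26 / 1494.21 × 100 = 135.0720

135.1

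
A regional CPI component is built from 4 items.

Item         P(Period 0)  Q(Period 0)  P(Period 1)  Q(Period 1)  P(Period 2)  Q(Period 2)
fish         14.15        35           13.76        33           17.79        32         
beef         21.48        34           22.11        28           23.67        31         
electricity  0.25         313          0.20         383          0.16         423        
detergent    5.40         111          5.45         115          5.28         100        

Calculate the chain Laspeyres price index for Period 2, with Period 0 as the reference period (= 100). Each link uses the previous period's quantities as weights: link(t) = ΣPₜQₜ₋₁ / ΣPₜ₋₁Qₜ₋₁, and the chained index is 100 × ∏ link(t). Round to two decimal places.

107.85

Link Period 0→Period 1:
ΣP(Period 1)Q(Period 0) = 13.76×35 + 22.11×34 + 0.20×313 + 5.45×111 = 481.6 + 751.74 + 62.6 + 604.95 = 1900.89
ΣP(Period 0)Q(Period 0) = 14.15×35 + 21.48×34 + 0.25×313 + 5.40×111 = 495.25 + 730.32 + 78.25 + 599.4 = 1903.22
link = 1900.89/1903.22 = 0.998776
Link Period 1→Period 2:
ΣP(Period 2)Q(Period 1) = 17.79×33 + 23.67×28 + 0.16×383 + 5.28×115 = 587.07 + 662.76 + 61.28 + 607.2 = 1918.31
ΣP(Period 1)Q(Period 1) = 13.76×33 + 22.11×28 + 0.20×383 + 5.45×115 = 454.08 + 619.08 + 76.6 + 626.75 = 1776.51
link = 1918.31/1776.51 = 1.079819
Chained index = 100 × 0.998776 × 1.079819 = 107.8497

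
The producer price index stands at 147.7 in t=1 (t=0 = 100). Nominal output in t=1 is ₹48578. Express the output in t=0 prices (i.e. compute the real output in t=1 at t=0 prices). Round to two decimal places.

Real = Nominal ÷ (Index/100) = 48578 ÷ (147.7/100)
     = 48578 ÷ 1.477 = 32889.6412

32889.64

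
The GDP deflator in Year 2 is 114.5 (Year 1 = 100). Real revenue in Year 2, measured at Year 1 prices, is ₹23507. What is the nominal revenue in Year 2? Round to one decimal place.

26915.5

Nominal = Real × (Index/100) = 23507 × (114.5/100)
        = 23507 × 1.145 = 26915.5150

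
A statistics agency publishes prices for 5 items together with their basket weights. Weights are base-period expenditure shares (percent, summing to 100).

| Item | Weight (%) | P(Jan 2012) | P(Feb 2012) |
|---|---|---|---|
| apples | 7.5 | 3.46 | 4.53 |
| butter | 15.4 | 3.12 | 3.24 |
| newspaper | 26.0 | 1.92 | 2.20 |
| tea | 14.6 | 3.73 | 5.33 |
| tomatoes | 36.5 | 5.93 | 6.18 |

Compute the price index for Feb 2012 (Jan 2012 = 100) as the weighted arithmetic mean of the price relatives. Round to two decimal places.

apples: 7.5 × (4.53/3.46) = 7.5 × 1.309249 = 9.8194
butter: 15.4 × (3.24/3.12) = 15.4 × 1.038462 = 15.9923
newspaper: 26.0 × (2.20/1.92) = 26.0 × 1.145833 = 29.7917
tea: 14.6 × (5.33/3.73) = 14.6 × 1.428954 = 20.8627
tomatoes: 36.5 × (6.18/5.93) = 36.5 × 1.042159 = 38.0388
Index = Σ wᵢ·(p₁ᵢ/p₀ᵢ) = 9.8194 + 15.9923 + 29.7917 + 20.8627 + 38.0388 = 114.5049

114.50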